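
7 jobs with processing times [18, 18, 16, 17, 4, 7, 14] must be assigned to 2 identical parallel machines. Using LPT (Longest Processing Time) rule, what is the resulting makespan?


Sort jobs in decreasing order (LPT): [18, 18, 17, 16, 14, 7, 4]
Assign each job to the least loaded machine:
  Machine 1: jobs [18, 17, 7, 4], load = 46
  Machine 2: jobs [18, 16, 14], load = 48
Makespan = max load = 48

48


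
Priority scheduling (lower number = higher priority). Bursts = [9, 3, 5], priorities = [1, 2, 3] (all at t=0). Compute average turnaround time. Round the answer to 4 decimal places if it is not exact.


Sort by priority (ascending = highest first):
Order: [(1, 9), (2, 3), (3, 5)]
Completion times:
  Priority 1, burst=9, C=9
  Priority 2, burst=3, C=12
  Priority 3, burst=5, C=17
Average turnaround = 38/3 = 12.6667

12.6667


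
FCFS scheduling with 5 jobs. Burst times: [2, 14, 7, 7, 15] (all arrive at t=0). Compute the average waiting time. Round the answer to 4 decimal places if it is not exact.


FCFS order (as given): [2, 14, 7, 7, 15]
Waiting times:
  Job 1: wait = 0
  Job 2: wait = 2
  Job 3: wait = 16
  Job 4: wait = 23
  Job 5: wait = 30
Sum of waiting times = 71
Average waiting time = 71/5 = 14.2

14.2


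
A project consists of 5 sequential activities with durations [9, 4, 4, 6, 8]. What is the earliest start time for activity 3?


Activity 3 starts after activities 1 through 2 complete.
Predecessor durations: [9, 4]
ES = 9 + 4 = 13

13


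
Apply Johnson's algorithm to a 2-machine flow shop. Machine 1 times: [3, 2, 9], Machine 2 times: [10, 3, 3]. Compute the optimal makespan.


Apply Johnson's rule:
  Group 1 (a <= b): [(2, 2, 3), (1, 3, 10)]
  Group 2 (a > b): [(3, 9, 3)]
Optimal job order: [2, 1, 3]
Schedule:
  Job 2: M1 done at 2, M2 done at 5
  Job 1: M1 done at 5, M2 done at 15
  Job 3: M1 done at 14, M2 done at 18
Makespan = 18

18


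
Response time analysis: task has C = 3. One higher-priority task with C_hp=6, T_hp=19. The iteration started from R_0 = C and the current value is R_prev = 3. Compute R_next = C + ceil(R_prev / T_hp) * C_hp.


R_next = C + ceil(R_prev / T_hp) * C_hp
ceil(3 / 19) = ceil(0.1579) = 1
Interference = 1 * 6 = 6
R_next = 3 + 6 = 9

9


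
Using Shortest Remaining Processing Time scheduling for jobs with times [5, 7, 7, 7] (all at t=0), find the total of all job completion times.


Since all jobs arrive at t=0, SRPT equals SPT ordering.
SPT order: [5, 7, 7, 7]
Completion times:
  Job 1: p=5, C=5
  Job 2: p=7, C=12
  Job 3: p=7, C=19
  Job 4: p=7, C=26
Total completion time = 5 + 12 + 19 + 26 = 62

62


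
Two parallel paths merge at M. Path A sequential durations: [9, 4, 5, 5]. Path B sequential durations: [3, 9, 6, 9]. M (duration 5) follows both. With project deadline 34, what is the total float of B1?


Forward pass: ES(B1) = sum of predecessors on chain B = 0
EF = ES + duration = 0 + 3 = 3
Backward pass: LF(M) = deadline = 34; LS(M) = 34 - 5 = 29
LF(B1) = LS(M) - sum(successors on chain B) = 29 - 24 = 5
LS = LF - duration = 5 - 3 = 2
Total float = LS - ES = 2 - 0 = 2

2


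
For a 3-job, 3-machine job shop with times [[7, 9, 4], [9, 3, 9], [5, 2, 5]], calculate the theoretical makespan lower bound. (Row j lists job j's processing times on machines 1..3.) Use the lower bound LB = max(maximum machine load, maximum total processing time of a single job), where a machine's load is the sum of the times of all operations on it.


Machine loads:
  Machine 1: 7 + 9 + 5 = 21
  Machine 2: 9 + 3 + 2 = 14
  Machine 3: 4 + 9 + 5 = 18
Max machine load = 21
Job totals:
  Job 1: 20
  Job 2: 21
  Job 3: 12
Max job total = 21
Lower bound = max(21, 21) = 21

21


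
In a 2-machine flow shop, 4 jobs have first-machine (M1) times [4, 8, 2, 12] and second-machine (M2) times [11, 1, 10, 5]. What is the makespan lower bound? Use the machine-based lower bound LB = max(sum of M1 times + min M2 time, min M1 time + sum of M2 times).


LB1 = sum(M1 times) + min(M2 times) = 26 + 1 = 27
LB2 = min(M1 times) + sum(M2 times) = 2 + 27 = 29
Lower bound = max(LB1, LB2) = max(27, 29) = 29

29


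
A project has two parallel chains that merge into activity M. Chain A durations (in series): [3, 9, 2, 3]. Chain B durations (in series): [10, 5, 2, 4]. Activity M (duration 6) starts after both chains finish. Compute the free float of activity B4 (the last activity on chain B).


ES(B4) = sum of predecessors on chain B = 17
EF(B4) = ES + duration = 17 + 4 = 21
Successor of B4 is M. ES(M) = max(sum(A), sum(B)) = max(17, 21) = 21
Free float = ES(successor) - EF(current) = 21 - 21 = 0

0


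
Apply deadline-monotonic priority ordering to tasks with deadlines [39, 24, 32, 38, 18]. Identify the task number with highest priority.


Sort tasks by relative deadline (ascending):
  Task 5: deadline = 18
  Task 2: deadline = 24
  Task 3: deadline = 32
  Task 4: deadline = 38
  Task 1: deadline = 39
Priority order (highest first): [5, 2, 3, 4, 1]
Highest priority task = 5

5


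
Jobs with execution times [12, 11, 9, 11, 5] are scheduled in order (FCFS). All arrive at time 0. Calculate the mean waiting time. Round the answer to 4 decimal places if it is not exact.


FCFS order (as given): [12, 11, 9, 11, 5]
Waiting times:
  Job 1: wait = 0
  Job 2: wait = 12
  Job 3: wait = 23
  Job 4: wait = 32
  Job 5: wait = 43
Sum of waiting times = 110
Average waiting time = 110/5 = 22.0

22.0


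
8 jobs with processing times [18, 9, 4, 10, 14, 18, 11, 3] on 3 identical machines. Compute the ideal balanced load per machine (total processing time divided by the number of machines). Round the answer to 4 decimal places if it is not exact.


Total processing time = 18 + 9 + 4 + 10 + 14 + 18 + 11 + 3 = 87
Number of machines = 3
Ideal balanced load = 87 / 3 = 29.0

29.0


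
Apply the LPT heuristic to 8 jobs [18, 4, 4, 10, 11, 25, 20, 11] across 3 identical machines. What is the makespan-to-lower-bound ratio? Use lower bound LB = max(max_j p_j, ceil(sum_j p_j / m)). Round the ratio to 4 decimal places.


LPT order: [25, 20, 18, 11, 11, 10, 4, 4]
Machine loads after assignment: [35, 35, 33]
LPT makespan = 35
Lower bound = max(max_job, ceil(total/3)) = max(25, 35) = 35
Ratio = 35 / 35 = 1.0

1.0


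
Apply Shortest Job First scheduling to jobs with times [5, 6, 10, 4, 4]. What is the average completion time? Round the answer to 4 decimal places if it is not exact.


SJF order (ascending): [4, 4, 5, 6, 10]
Completion times:
  Job 1: burst=4, C=4
  Job 2: burst=4, C=8
  Job 3: burst=5, C=13
  Job 4: burst=6, C=19
  Job 5: burst=10, C=29
Average completion = 73/5 = 14.6

14.6


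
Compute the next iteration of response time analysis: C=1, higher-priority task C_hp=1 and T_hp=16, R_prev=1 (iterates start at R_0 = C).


R_next = C + ceil(R_prev / T_hp) * C_hp
ceil(1 / 16) = ceil(0.0625) = 1
Interference = 1 * 1 = 1
R_next = 1 + 1 = 2

2


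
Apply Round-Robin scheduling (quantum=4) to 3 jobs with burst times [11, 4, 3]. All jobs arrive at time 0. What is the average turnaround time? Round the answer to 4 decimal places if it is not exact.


Time quantum = 4
Execution trace:
  J1 runs 4 units, time = 4
  J2 runs 4 units, time = 8
  J3 runs 3 units, time = 11
  J1 runs 4 units, time = 15
  J1 runs 3 units, time = 18
Finish times: [18, 8, 11]
Average turnaround = 37/3 = 12.3333

12.3333


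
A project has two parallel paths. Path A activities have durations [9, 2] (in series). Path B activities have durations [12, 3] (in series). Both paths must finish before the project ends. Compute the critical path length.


Path A total = 9 + 2 = 11
Path B total = 12 + 3 = 15
Critical path = longest path = max(11, 15) = 15

15


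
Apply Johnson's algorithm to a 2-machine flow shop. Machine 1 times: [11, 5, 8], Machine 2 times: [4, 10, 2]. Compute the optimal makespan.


Apply Johnson's rule:
  Group 1 (a <= b): [(2, 5, 10)]
  Group 2 (a > b): [(1, 11, 4), (3, 8, 2)]
Optimal job order: [2, 1, 3]
Schedule:
  Job 2: M1 done at 5, M2 done at 15
  Job 1: M1 done at 16, M2 done at 20
  Job 3: M1 done at 24, M2 done at 26
Makespan = 26

26


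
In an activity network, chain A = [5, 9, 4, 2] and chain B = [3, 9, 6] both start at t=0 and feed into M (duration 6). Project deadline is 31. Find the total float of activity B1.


Forward pass: ES(B1) = sum of predecessors on chain B = 0
EF = ES + duration = 0 + 3 = 3
Backward pass: LF(M) = deadline = 31; LS(M) = 31 - 6 = 25
LF(B1) = LS(M) - sum(successors on chain B) = 25 - 15 = 10
LS = LF - duration = 10 - 3 = 7
Total float = LS - ES = 7 - 0 = 7

7


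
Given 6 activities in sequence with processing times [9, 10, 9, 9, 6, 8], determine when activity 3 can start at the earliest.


Activity 3 starts after activities 1 through 2 complete.
Predecessor durations: [9, 10]
ES = 9 + 10 = 19

19


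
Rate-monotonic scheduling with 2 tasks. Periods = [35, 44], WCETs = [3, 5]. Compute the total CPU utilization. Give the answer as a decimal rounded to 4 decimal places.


Compute individual utilizations (exact fractions):
  Task 1: C/T = 3/35 (approx. 0.0857)
  Task 2: C/T = 5/44 (approx. 0.1136)
Total utilization U = 3/35 + 5/44 = 307/1540
Rounded to 4 decimal places: U = 0.1994
RM (Liu & Layland) bound for 2 tasks = 0.828427; compare with U = 307/1540 (approx. 0.199351)
U <= bound, so schedulable by RM sufficient condition.

0.1994


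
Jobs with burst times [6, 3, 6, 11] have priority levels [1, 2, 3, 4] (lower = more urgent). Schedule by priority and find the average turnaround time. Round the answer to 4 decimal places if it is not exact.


Sort by priority (ascending = highest first):
Order: [(1, 6), (2, 3), (3, 6), (4, 11)]
Completion times:
  Priority 1, burst=6, C=6
  Priority 2, burst=3, C=9
  Priority 3, burst=6, C=15
  Priority 4, burst=11, C=26
Average turnaround = 56/4 = 14.0

14.0


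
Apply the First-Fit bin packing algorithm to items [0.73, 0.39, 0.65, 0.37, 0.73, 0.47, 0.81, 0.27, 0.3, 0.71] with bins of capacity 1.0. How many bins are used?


Place items sequentially using First-Fit:
  Item 0.73 -> new Bin 1
  Item 0.39 -> new Bin 2
  Item 0.65 -> new Bin 3
  Item 0.37 -> Bin 2 (now 0.76)
  Item 0.73 -> new Bin 4
  Item 0.47 -> new Bin 5
  Item 0.81 -> new Bin 6
  Item 0.27 -> Bin 1 (now 1.0)
  Item 0.3 -> Bin 3 (now 0.95)
  Item 0.71 -> new Bin 7
Total bins used = 7

7


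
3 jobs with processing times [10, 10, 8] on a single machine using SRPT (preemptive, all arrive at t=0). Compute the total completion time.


Since all jobs arrive at t=0, SRPT equals SPT ordering.
SPT order: [8, 10, 10]
Completion times:
  Job 1: p=8, C=8
  Job 2: p=10, C=18
  Job 3: p=10, C=28
Total completion time = 8 + 18 + 28 = 54

54


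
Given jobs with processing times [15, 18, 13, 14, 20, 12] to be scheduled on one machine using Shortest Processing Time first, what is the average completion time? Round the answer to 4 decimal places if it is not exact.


Sort jobs by processing time (SPT order): [12, 13, 14, 15, 18, 20]
Compute completion times sequentially:
  Job 1: processing = 12, completes at 12
  Job 2: processing = 13, completes at 25
  Job 3: processing = 14, completes at 39
  Job 4: processing = 15, completes at 54
  Job 5: processing = 18, completes at 72
  Job 6: processing = 20, completes at 92
Sum of completion times = 294
Average completion time = 294/6 = 49.0

49.0


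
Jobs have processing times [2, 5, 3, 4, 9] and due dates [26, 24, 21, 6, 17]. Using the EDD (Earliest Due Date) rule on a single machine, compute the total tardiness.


Sort by due date (EDD order): [(4, 6), (9, 17), (3, 21), (5, 24), (2, 26)]
Compute completion times and tardiness:
  Job 1: p=4, d=6, C=4, tardiness=max(0,4-6)=0
  Job 2: p=9, d=17, C=13, tardiness=max(0,13-17)=0
  Job 3: p=3, d=21, C=16, tardiness=max(0,16-21)=0
  Job 4: p=5, d=24, C=21, tardiness=max(0,21-24)=0
  Job 5: p=2, d=26, C=23, tardiness=max(0,23-26)=0
Total tardiness = 0

0


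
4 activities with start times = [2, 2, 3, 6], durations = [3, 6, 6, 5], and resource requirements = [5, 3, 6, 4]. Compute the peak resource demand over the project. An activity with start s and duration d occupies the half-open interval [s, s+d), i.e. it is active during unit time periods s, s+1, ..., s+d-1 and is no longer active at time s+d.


Each activity i is active on [start_i, start_i + duration_i).
Compute total resource usage per time slot:
  t=0: active resources = [], total = 0
  t=1: active resources = [], total = 0
  t=2: active resources = [5, 3], total = 8
  t=3: active resources = [5, 3, 6], total = 14
  t=4: active resources = [5, 3, 6], total = 14
  t=5: active resources = [3, 6], total = 9
  t=6: active resources = [3, 6, 4], total = 13
  t=7: active resources = [3, 6, 4], total = 13
  t=8: active resources = [6, 4], total = 10
  t=9: active resources = [4], total = 4
  t=10: active resources = [4], total = 4
Peak resource demand = 14

14


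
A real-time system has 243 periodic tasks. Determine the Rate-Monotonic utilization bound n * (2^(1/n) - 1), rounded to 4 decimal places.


Compute 2^(1/243) = 1.0028565297
Subtract 1: 1.0028565297 - 1 = 0.0028565297
Multiply by n: 243 * 0.0028565297 = 0.6941367171
Round to 4 dp: 0.6941

0.6941


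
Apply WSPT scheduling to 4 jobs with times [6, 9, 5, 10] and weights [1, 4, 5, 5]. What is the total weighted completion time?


Compute p/w ratios and sort ascending (WSPT): [(5, 5), (10, 5), (9, 4), (6, 1)]
Compute weighted completion times:
  Job (p=5,w=5): C=5, w*C=5*5=25
  Job (p=10,w=5): C=15, w*C=5*15=75
  Job (p=9,w=4): C=24, w*C=4*24=96
  Job (p=6,w=1): C=30, w*C=1*30=30
Total weighted completion time = 226

226


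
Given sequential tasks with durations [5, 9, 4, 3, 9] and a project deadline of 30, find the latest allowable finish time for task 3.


LF(activity 3) = deadline - sum of successor durations
Successors: activities 4 through 5 with durations [3, 9]
Sum of successor durations = 12
LF = 30 - 12 = 18

18


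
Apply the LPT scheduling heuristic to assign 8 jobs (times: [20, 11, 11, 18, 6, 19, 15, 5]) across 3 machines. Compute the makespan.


Sort jobs in decreasing order (LPT): [20, 19, 18, 15, 11, 11, 6, 5]
Assign each job to the least loaded machine:
  Machine 1: jobs [20, 11, 5], load = 36
  Machine 2: jobs [19, 11, 6], load = 36
  Machine 3: jobs [18, 15], load = 33
Makespan = max load = 36

36


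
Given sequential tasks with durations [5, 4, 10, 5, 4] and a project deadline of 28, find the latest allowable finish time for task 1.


LF(activity 1) = deadline - sum of successor durations
Successors: activities 2 through 5 with durations [4, 10, 5, 4]
Sum of successor durations = 23
LF = 28 - 23 = 5

5


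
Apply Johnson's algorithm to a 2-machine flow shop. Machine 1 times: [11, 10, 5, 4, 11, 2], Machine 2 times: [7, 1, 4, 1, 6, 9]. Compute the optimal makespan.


Apply Johnson's rule:
  Group 1 (a <= b): [(6, 2, 9)]
  Group 2 (a > b): [(1, 11, 7), (5, 11, 6), (3, 5, 4), (2, 10, 1), (4, 4, 1)]
Optimal job order: [6, 1, 5, 3, 2, 4]
Schedule:
  Job 6: M1 done at 2, M2 done at 11
  Job 1: M1 done at 13, M2 done at 20
  Job 5: M1 done at 24, M2 done at 30
  Job 3: M1 done at 29, M2 done at 34
  Job 2: M1 done at 39, M2 done at 40
  Job 4: M1 done at 43, M2 done at 44
Makespan = 44

44


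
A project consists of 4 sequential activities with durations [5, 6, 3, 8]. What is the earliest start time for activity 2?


Activity 2 starts after activities 1 through 1 complete.
Predecessor durations: [5]
ES = 5 = 5

5


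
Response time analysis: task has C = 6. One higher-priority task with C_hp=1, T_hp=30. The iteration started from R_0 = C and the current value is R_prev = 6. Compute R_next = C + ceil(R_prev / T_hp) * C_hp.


R_next = C + ceil(R_prev / T_hp) * C_hp
ceil(6 / 30) = ceil(0.2) = 1
Interference = 1 * 1 = 1
R_next = 6 + 1 = 7

7


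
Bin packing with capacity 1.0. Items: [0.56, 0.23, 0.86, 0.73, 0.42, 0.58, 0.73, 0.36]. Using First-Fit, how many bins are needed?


Place items sequentially using First-Fit:
  Item 0.56 -> new Bin 1
  Item 0.23 -> Bin 1 (now 0.79)
  Item 0.86 -> new Bin 2
  Item 0.73 -> new Bin 3
  Item 0.42 -> new Bin 4
  Item 0.58 -> Bin 4 (now 1.0)
  Item 0.73 -> new Bin 5
  Item 0.36 -> new Bin 6
Total bins used = 6

6


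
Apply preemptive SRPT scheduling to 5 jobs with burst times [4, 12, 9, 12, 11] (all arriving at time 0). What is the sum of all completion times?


Since all jobs arrive at t=0, SRPT equals SPT ordering.
SPT order: [4, 9, 11, 12, 12]
Completion times:
  Job 1: p=4, C=4
  Job 2: p=9, C=13
  Job 3: p=11, C=24
  Job 4: p=12, C=36
  Job 5: p=12, C=48
Total completion time = 4 + 13 + 24 + 36 + 48 = 125

125


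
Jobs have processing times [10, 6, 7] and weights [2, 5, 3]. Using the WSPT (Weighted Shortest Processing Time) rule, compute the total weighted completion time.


Compute p/w ratios and sort ascending (WSPT): [(6, 5), (7, 3), (10, 2)]
Compute weighted completion times:
  Job (p=6,w=5): C=6, w*C=5*6=30
  Job (p=7,w=3): C=13, w*C=3*13=39
  Job (p=10,w=2): C=23, w*C=2*23=46
Total weighted completion time = 115

115


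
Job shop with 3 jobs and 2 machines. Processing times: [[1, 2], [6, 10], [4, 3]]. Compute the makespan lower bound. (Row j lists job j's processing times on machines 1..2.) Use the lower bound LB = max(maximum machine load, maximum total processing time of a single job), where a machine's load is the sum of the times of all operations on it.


Machine loads:
  Machine 1: 1 + 6 + 4 = 11
  Machine 2: 2 + 10 + 3 = 15
Max machine load = 15
Job totals:
  Job 1: 3
  Job 2: 16
  Job 3: 7
Max job total = 16
Lower bound = max(15, 16) = 16

16


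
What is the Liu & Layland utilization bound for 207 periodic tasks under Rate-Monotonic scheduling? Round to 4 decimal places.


Compute 2^(1/207) = 1.0033541497
Subtract 1: 1.0033541497 - 1 = 0.0033541497
Multiply by n: 207 * 0.0033541497 = 0.6943089879
Round to 4 dp: 0.6943

0.6943


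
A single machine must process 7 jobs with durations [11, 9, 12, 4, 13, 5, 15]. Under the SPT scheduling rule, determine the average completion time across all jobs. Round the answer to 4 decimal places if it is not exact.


Sort jobs by processing time (SPT order): [4, 5, 9, 11, 12, 13, 15]
Compute completion times sequentially:
  Job 1: processing = 4, completes at 4
  Job 2: processing = 5, completes at 9
  Job 3: processing = 9, completes at 18
  Job 4: processing = 11, completes at 29
  Job 5: processing = 12, completes at 41
  Job 6: processing = 13, completes at 54
  Job 7: processing = 15, completes at 69
Sum of completion times = 224
Average completion time = 224/7 = 32.0

32.0


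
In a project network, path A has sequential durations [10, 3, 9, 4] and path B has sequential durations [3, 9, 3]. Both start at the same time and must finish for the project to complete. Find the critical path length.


Path A total = 10 + 3 + 9 + 4 = 26
Path B total = 3 + 9 + 3 = 15
Critical path = longest path = max(26, 15) = 26

26


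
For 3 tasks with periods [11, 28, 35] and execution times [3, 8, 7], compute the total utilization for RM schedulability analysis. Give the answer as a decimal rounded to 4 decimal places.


Compute individual utilizations (exact fractions):
  Task 1: C/T = 3/11 (approx. 0.2727)
  Task 2: C/T = 8/28 = 2/7 (approx. 0.2857)
  Task 3: C/T = 7/35 = 1/5 (approx. 0.2)
Total utilization U = 3/11 + 2/7 + 1/5 = 292/385
Rounded to 4 decimal places: U = 0.7584
RM (Liu & Layland) bound for 3 tasks = 0.779763; compare with U = 292/385 (approx. 0.758442)
U <= bound, so schedulable by RM sufficient condition.

0.7584


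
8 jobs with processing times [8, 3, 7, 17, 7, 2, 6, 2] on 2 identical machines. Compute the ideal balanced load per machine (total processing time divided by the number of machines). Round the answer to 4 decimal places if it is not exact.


Total processing time = 8 + 3 + 7 + 17 + 7 + 2 + 6 + 2 = 52
Number of machines = 2
Ideal balanced load = 52 / 2 = 26.0

26.0


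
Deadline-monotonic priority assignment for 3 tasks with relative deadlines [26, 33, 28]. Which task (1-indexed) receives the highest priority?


Sort tasks by relative deadline (ascending):
  Task 1: deadline = 26
  Task 3: deadline = 28
  Task 2: deadline = 33
Priority order (highest first): [1, 3, 2]
Highest priority task = 1

1


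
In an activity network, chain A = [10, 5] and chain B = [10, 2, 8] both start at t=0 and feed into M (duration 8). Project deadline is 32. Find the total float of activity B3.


Forward pass: ES(B3) = sum of predecessors on chain B = 12
EF = ES + duration = 12 + 8 = 20
Backward pass: LF(M) = deadline = 32; LS(M) = 32 - 8 = 24
LF(B3) = LS(M) - sum(successors on chain B) = 24 - 0 = 24
LS = LF - duration = 24 - 8 = 16
Total float = LS - ES = 16 - 12 = 4

4


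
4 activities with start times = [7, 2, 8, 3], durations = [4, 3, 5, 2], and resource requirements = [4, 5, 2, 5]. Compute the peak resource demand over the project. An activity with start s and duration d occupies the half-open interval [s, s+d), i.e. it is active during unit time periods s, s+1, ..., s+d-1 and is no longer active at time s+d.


Each activity i is active on [start_i, start_i + duration_i).
Compute total resource usage per time slot:
  t=0: active resources = [], total = 0
  t=1: active resources = [], total = 0
  t=2: active resources = [5], total = 5
  t=3: active resources = [5, 5], total = 10
  t=4: active resources = [5, 5], total = 10
  t=5: active resources = [], total = 0
  t=6: active resources = [], total = 0
  t=7: active resources = [4], total = 4
  t=8: active resources = [4, 2], total = 6
  t=9: active resources = [4, 2], total = 6
  t=10: active resources = [4, 2], total = 6
  t=11: active resources = [2], total = 2
  t=12: active resources = [2], total = 2
Peak resource demand = 10

10


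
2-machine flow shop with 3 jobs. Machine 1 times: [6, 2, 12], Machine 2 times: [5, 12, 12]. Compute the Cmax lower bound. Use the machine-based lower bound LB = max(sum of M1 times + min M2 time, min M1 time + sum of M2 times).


LB1 = sum(M1 times) + min(M2 times) = 20 + 5 = 25
LB2 = min(M1 times) + sum(M2 times) = 2 + 29 = 31
Lower bound = max(LB1, LB2) = max(25, 31) = 31

31


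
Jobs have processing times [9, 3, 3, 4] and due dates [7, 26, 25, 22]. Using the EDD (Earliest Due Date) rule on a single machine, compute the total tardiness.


Sort by due date (EDD order): [(9, 7), (4, 22), (3, 25), (3, 26)]
Compute completion times and tardiness:
  Job 1: p=9, d=7, C=9, tardiness=max(0,9-7)=2
  Job 2: p=4, d=22, C=13, tardiness=max(0,13-22)=0
  Job 3: p=3, d=25, C=16, tardiness=max(0,16-25)=0
  Job 4: p=3, d=26, C=19, tardiness=max(0,19-26)=0
Total tardiness = 2

2


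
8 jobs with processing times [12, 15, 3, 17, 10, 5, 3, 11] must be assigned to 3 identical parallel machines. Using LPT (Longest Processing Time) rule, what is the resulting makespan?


Sort jobs in decreasing order (LPT): [17, 15, 12, 11, 10, 5, 3, 3]
Assign each job to the least loaded machine:
  Machine 1: jobs [17, 5, 3], load = 25
  Machine 2: jobs [15, 10], load = 25
  Machine 3: jobs [12, 11, 3], load = 26
Makespan = max load = 26

26


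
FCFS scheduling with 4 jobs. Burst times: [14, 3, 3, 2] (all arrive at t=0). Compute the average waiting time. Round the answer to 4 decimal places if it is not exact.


FCFS order (as given): [14, 3, 3, 2]
Waiting times:
  Job 1: wait = 0
  Job 2: wait = 14
  Job 3: wait = 17
  Job 4: wait = 20
Sum of waiting times = 51
Average waiting time = 51/4 = 12.75

12.75


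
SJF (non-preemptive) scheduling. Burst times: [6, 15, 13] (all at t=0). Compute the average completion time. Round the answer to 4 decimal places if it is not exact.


SJF order (ascending): [6, 13, 15]
Completion times:
  Job 1: burst=6, C=6
  Job 2: burst=13, C=19
  Job 3: burst=15, C=34
Average completion = 59/3 = 19.6667

19.6667


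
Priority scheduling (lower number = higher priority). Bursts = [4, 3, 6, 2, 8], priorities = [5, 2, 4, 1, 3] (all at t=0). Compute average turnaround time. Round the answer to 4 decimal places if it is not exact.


Sort by priority (ascending = highest first):
Order: [(1, 2), (2, 3), (3, 8), (4, 6), (5, 4)]
Completion times:
  Priority 1, burst=2, C=2
  Priority 2, burst=3, C=5
  Priority 3, burst=8, C=13
  Priority 4, burst=6, C=19
  Priority 5, burst=4, C=23
Average turnaround = 62/5 = 12.4

12.4


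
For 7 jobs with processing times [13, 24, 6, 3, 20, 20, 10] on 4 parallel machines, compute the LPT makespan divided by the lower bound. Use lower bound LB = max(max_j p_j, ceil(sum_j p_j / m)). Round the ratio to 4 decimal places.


LPT order: [24, 20, 20, 13, 10, 6, 3]
Machine loads after assignment: [24, 26, 23, 23]
LPT makespan = 26
Lower bound = max(max_job, ceil(total/4)) = max(24, 24) = 24
Ratio = 26 / 24 = 1.0833

1.0833


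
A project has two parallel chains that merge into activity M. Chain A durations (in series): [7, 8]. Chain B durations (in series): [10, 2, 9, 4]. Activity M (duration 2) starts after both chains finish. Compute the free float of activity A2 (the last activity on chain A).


ES(A2) = sum of predecessors on chain A = 7
EF(A2) = ES + duration = 7 + 8 = 15
Successor of A2 is M. ES(M) = max(sum(A), sum(B)) = max(15, 25) = 25
Free float = ES(successor) - EF(current) = 25 - 15 = 10

10


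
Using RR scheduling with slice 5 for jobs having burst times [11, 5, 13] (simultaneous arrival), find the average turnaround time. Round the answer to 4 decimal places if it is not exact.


Time quantum = 5
Execution trace:
  J1 runs 5 units, time = 5
  J2 runs 5 units, time = 10
  J3 runs 5 units, time = 15
  J1 runs 5 units, time = 20
  J3 runs 5 units, time = 25
  J1 runs 1 units, time = 26
  J3 runs 3 units, time = 29
Finish times: [26, 10, 29]
Average turnaround = 65/3 = 21.6667

21.6667


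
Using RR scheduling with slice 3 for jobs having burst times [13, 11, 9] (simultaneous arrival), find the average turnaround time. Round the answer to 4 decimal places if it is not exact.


Time quantum = 3
Execution trace:
  J1 runs 3 units, time = 3
  J2 runs 3 units, time = 6
  J3 runs 3 units, time = 9
  J1 runs 3 units, time = 12
  J2 runs 3 units, time = 15
  J3 runs 3 units, time = 18
  J1 runs 3 units, time = 21
  J2 runs 3 units, time = 24
  J3 runs 3 units, time = 27
  J1 runs 3 units, time = 30
  J2 runs 2 units, time = 32
  J1 runs 1 units, time = 33
Finish times: [33, 32, 27]
Average turnaround = 92/3 = 30.6667

30.6667


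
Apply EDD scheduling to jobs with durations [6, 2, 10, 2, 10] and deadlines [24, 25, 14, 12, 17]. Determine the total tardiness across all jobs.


Sort by due date (EDD order): [(2, 12), (10, 14), (10, 17), (6, 24), (2, 25)]
Compute completion times and tardiness:
  Job 1: p=2, d=12, C=2, tardiness=max(0,2-12)=0
  Job 2: p=10, d=14, C=12, tardiness=max(0,12-14)=0
  Job 3: p=10, d=17, C=22, tardiness=max(0,22-17)=5
  Job 4: p=6, d=24, C=28, tardiness=max(0,28-24)=4
  Job 5: p=2, d=25, C=30, tardiness=max(0,30-25)=5
Total tardiness = 14

14


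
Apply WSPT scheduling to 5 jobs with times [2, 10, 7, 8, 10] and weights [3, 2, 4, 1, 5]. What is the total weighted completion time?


Compute p/w ratios and sort ascending (WSPT): [(2, 3), (7, 4), (10, 5), (10, 2), (8, 1)]
Compute weighted completion times:
  Job (p=2,w=3): C=2, w*C=3*2=6
  Job (p=7,w=4): C=9, w*C=4*9=36
  Job (p=10,w=5): C=19, w*C=5*19=95
  Job (p=10,w=2): C=29, w*C=2*29=58
  Job (p=8,w=1): C=37, w*C=1*37=37
Total weighted completion time = 232

232


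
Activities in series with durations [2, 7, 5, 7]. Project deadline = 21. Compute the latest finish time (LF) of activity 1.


LF(activity 1) = deadline - sum of successor durations
Successors: activities 2 through 4 with durations [7, 5, 7]
Sum of successor durations = 19
LF = 21 - 19 = 2

2


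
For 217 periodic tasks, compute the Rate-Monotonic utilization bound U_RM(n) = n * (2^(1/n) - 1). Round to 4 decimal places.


Compute 2^(1/217) = 1.0031993336
Subtract 1: 1.0031993336 - 1 = 0.0031993336
Multiply by n: 217 * 0.0031993336 = 0.6942553912
Round to 4 dp: 0.6943

0.6943


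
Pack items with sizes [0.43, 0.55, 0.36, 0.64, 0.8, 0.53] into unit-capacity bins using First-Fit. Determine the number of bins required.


Place items sequentially using First-Fit:
  Item 0.43 -> new Bin 1
  Item 0.55 -> Bin 1 (now 0.98)
  Item 0.36 -> new Bin 2
  Item 0.64 -> Bin 2 (now 1.0)
  Item 0.8 -> new Bin 3
  Item 0.53 -> new Bin 4
Total bins used = 4

4


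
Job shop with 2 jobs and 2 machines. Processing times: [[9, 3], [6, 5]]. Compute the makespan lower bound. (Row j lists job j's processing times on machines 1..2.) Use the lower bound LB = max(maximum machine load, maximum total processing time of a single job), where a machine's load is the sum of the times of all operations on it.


Machine loads:
  Machine 1: 9 + 6 = 15
  Machine 2: 3 + 5 = 8
Max machine load = 15
Job totals:
  Job 1: 12
  Job 2: 11
Max job total = 12
Lower bound = max(15, 12) = 15

15


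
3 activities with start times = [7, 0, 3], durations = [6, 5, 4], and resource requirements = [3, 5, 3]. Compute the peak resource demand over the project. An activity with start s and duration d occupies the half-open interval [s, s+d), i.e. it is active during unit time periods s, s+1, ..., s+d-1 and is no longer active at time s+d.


Each activity i is active on [start_i, start_i + duration_i).
Compute total resource usage per time slot:
  t=0: active resources = [5], total = 5
  t=1: active resources = [5], total = 5
  t=2: active resources = [5], total = 5
  t=3: active resources = [5, 3], total = 8
  t=4: active resources = [5, 3], total = 8
  t=5: active resources = [3], total = 3
  t=6: active resources = [3], total = 3
  t=7: active resources = [3], total = 3
  t=8: active resources = [3], total = 3
  t=9: active resources = [3], total = 3
  t=10: active resources = [3], total = 3
  t=11: active resources = [3], total = 3
  t=12: active resources = [3], total = 3
Peak resource demand = 8

8


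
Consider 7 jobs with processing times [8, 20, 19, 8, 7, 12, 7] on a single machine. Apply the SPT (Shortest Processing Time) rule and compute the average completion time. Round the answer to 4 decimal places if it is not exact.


Sort jobs by processing time (SPT order): [7, 7, 8, 8, 12, 19, 20]
Compute completion times sequentially:
  Job 1: processing = 7, completes at 7
  Job 2: processing = 7, completes at 14
  Job 3: processing = 8, completes at 22
  Job 4: processing = 8, completes at 30
  Job 5: processing = 12, completes at 42
  Job 6: processing = 19, completes at 61
  Job 7: processing = 20, completes at 81
Sum of completion times = 257
Average completion time = 257/7 = 36.7143

36.7143


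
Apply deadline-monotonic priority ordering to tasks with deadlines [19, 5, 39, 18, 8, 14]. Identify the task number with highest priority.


Sort tasks by relative deadline (ascending):
  Task 2: deadline = 5
  Task 5: deadline = 8
  Task 6: deadline = 14
  Task 4: deadline = 18
  Task 1: deadline = 19
  Task 3: deadline = 39
Priority order (highest first): [2, 5, 6, 4, 1, 3]
Highest priority task = 2

2


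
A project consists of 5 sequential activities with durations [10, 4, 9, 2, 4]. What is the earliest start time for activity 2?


Activity 2 starts after activities 1 through 1 complete.
Predecessor durations: [10]
ES = 10 = 10

10


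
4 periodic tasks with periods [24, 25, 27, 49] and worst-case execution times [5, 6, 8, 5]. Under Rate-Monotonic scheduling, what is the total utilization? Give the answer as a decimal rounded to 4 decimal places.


Compute individual utilizations (exact fractions):
  Task 1: C/T = 5/24 (approx. 0.2083)
  Task 2: C/T = 6/25 (approx. 0.24)
  Task 3: C/T = 8/27 (approx. 0.2963)
  Task 4: C/T = 5/49 (approx. 0.102)
Total utilization U = 5/24 + 6/25 + 8/27 + 5/49 = 224029/264600
Rounded to 4 decimal places: U = 0.8467
RM (Liu & Layland) bound for 4 tasks = 0.756828; compare with U = 224029/264600 (approx. 0.846670)
bound < U <= 1, so the RM sufficient condition is not met (inconclusive; an exact test such as response-time analysis is needed).

0.8467


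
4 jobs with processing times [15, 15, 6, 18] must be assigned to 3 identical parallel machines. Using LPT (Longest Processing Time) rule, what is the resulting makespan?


Sort jobs in decreasing order (LPT): [18, 15, 15, 6]
Assign each job to the least loaded machine:
  Machine 1: jobs [18], load = 18
  Machine 2: jobs [15, 6], load = 21
  Machine 3: jobs [15], load = 15
Makespan = max load = 21

21


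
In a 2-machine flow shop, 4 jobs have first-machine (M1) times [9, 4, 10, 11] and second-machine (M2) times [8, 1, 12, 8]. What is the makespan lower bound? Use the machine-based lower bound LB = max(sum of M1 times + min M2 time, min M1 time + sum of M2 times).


LB1 = sum(M1 times) + min(M2 times) = 34 + 1 = 35
LB2 = min(M1 times) + sum(M2 times) = 4 + 29 = 33
Lower bound = max(LB1, LB2) = max(35, 33) = 35

35


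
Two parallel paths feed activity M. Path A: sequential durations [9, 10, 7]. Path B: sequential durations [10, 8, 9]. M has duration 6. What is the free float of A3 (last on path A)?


ES(A3) = sum of predecessors on chain A = 19
EF(A3) = ES + duration = 19 + 7 = 26
Successor of A3 is M. ES(M) = max(sum(A), sum(B)) = max(26, 27) = 27
Free float = ES(successor) - EF(current) = 27 - 26 = 1

1


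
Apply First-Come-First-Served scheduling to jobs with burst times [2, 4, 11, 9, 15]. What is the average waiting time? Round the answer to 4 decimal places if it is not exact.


FCFS order (as given): [2, 4, 11, 9, 15]
Waiting times:
  Job 1: wait = 0
  Job 2: wait = 2
  Job 3: wait = 6
  Job 4: wait = 17
  Job 5: wait = 26
Sum of waiting times = 51
Average waiting time = 51/5 = 10.2

10.2


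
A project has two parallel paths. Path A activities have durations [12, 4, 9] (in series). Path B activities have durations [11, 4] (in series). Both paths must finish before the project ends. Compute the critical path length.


Path A total = 12 + 4 + 9 = 25
Path B total = 11 + 4 = 15
Critical path = longest path = max(25, 15) = 25

25


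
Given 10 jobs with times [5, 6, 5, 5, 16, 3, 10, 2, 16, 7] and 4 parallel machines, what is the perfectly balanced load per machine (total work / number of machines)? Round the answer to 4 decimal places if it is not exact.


Total processing time = 5 + 6 + 5 + 5 + 16 + 3 + 10 + 2 + 16 + 7 = 75
Number of machines = 4
Ideal balanced load = 75 / 4 = 18.75

18.75


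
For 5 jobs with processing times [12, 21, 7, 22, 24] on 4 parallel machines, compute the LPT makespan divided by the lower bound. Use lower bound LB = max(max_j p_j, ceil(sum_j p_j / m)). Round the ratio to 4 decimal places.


LPT order: [24, 22, 21, 12, 7]
Machine loads after assignment: [24, 22, 21, 19]
LPT makespan = 24
Lower bound = max(max_job, ceil(total/4)) = max(24, 22) = 24
Ratio = 24 / 24 = 1.0

1.0


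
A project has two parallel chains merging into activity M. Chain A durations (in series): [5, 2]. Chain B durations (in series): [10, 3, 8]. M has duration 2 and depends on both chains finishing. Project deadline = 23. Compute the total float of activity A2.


Forward pass: ES(A2) = sum of predecessors on chain A = 5
EF = ES + duration = 5 + 2 = 7
Backward pass: LF(M) = deadline = 23; LS(M) = 23 - 2 = 21
LF(A2) = LS(M) - sum(successors on chain A) = 21 - 0 = 21
LS = LF - duration = 21 - 2 = 19
Total float = LS - ES = 19 - 5 = 14

14


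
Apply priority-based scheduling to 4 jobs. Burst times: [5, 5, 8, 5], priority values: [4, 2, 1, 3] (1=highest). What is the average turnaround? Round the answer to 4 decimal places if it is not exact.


Sort by priority (ascending = highest first):
Order: [(1, 8), (2, 5), (3, 5), (4, 5)]
Completion times:
  Priority 1, burst=8, C=8
  Priority 2, burst=5, C=13
  Priority 3, burst=5, C=18
  Priority 4, burst=5, C=23
Average turnaround = 62/4 = 15.5

15.5


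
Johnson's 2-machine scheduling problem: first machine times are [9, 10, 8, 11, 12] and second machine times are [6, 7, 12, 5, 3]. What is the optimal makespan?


Apply Johnson's rule:
  Group 1 (a <= b): [(3, 8, 12)]
  Group 2 (a > b): [(2, 10, 7), (1, 9, 6), (4, 11, 5), (5, 12, 3)]
Optimal job order: [3, 2, 1, 4, 5]
Schedule:
  Job 3: M1 done at 8, M2 done at 20
  Job 2: M1 done at 18, M2 done at 27
  Job 1: M1 done at 27, M2 done at 33
  Job 4: M1 done at 38, M2 done at 43
  Job 5: M1 done at 50, M2 done at 53
Makespan = 53

53


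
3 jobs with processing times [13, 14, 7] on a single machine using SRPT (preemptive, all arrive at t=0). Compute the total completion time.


Since all jobs arrive at t=0, SRPT equals SPT ordering.
SPT order: [7, 13, 14]
Completion times:
  Job 1: p=7, C=7
  Job 2: p=13, C=20
  Job 3: p=14, C=34
Total completion time = 7 + 20 + 34 = 61

61


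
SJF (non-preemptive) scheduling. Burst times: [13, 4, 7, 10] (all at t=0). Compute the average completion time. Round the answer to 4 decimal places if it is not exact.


SJF order (ascending): [4, 7, 10, 13]
Completion times:
  Job 1: burst=4, C=4
  Job 2: burst=7, C=11
  Job 3: burst=10, C=21
  Job 4: burst=13, C=34
Average completion = 70/4 = 17.5

17.5


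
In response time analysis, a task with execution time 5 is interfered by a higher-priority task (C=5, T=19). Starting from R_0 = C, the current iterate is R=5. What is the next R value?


R_next = C + ceil(R_prev / T_hp) * C_hp
ceil(5 / 19) = ceil(0.2632) = 1
Interference = 1 * 5 = 5
R_next = 5 + 5 = 10

10


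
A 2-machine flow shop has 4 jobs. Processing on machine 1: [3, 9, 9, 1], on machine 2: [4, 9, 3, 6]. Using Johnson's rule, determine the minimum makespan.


Apply Johnson's rule:
  Group 1 (a <= b): [(4, 1, 6), (1, 3, 4), (2, 9, 9)]
  Group 2 (a > b): [(3, 9, 3)]
Optimal job order: [4, 1, 2, 3]
Schedule:
  Job 4: M1 done at 1, M2 done at 7
  Job 1: M1 done at 4, M2 done at 11
  Job 2: M1 done at 13, M2 done at 22
  Job 3: M1 done at 22, M2 done at 25
Makespan = 25

25


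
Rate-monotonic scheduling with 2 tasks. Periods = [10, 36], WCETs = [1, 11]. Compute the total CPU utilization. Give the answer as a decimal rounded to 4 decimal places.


Compute individual utilizations (exact fractions):
  Task 1: C/T = 1/10 (approx. 0.1)
  Task 2: C/T = 11/36 (approx. 0.3056)
Total utilization U = 1/10 + 11/36 = 73/180
Rounded to 4 decimal places: U = 0.4056
RM (Liu & Layland) bound for 2 tasks = 0.828427; compare with U = 73/180 (approx. 0.405556)
U <= bound, so schedulable by RM sufficient condition.

0.4056


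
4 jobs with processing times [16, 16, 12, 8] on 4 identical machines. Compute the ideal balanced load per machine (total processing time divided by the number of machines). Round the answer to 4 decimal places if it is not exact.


Total processing time = 16 + 16 + 12 + 8 = 52
Number of machines = 4
Ideal balanced load = 52 / 4 = 13.0

13.0


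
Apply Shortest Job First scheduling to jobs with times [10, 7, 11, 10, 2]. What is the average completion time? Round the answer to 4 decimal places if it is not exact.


SJF order (ascending): [2, 7, 10, 10, 11]
Completion times:
  Job 1: burst=2, C=2
  Job 2: burst=7, C=9
  Job 3: burst=10, C=19
  Job 4: burst=10, C=29
  Job 5: burst=11, C=40
Average completion = 99/5 = 19.8

19.8


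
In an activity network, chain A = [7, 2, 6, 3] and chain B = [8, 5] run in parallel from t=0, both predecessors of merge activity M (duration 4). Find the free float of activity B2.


ES(B2) = sum of predecessors on chain B = 8
EF(B2) = ES + duration = 8 + 5 = 13
Successor of B2 is M. ES(M) = max(sum(A), sum(B)) = max(18, 13) = 18
Free float = ES(successor) - EF(current) = 18 - 13 = 5

5


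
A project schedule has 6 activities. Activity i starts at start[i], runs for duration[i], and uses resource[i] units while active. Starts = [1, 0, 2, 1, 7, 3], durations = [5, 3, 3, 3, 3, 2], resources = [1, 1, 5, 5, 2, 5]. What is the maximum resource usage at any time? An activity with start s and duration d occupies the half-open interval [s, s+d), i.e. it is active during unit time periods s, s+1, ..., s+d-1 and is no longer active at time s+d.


Each activity i is active on [start_i, start_i + duration_i).
Compute total resource usage per time slot:
  t=0: active resources = [1], total = 1
  t=1: active resources = [1, 1, 5], total = 7
  t=2: active resources = [1, 1, 5, 5], total = 12
  t=3: active resources = [1, 5, 5, 5], total = 16
  t=4: active resources = [1, 5, 5], total = 11
  t=5: active resources = [1], total = 1
  t=6: active resources = [], total = 0
  t=7: active resources = [2], total = 2
  t=8: active resources = [2], total = 2
  t=9: active resources = [2], total = 2
Peak resource demand = 16

16
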